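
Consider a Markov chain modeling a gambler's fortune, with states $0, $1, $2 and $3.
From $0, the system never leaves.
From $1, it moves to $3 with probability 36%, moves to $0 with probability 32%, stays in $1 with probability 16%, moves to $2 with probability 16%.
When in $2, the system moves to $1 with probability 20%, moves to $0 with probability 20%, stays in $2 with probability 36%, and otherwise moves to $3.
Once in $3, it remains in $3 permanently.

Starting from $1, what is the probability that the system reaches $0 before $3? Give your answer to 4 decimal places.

0.4684

Let h(s) be the probability of absorption at $0 starting from transient state s. Then h($0) = 1 and h($3) = 0. By first-step analysis:
h($1) = 0.32·1 + 0.16·h($1) + 0.16·h($2) + 0.36·0
h($2) = 0.2·1 + 0.2·h($1) + 0.36·h($2) + 0.24·0
Solving: h($1) = 0.4684, h($2) = 0.4589.
Starting from $1, the probability is 0.4684.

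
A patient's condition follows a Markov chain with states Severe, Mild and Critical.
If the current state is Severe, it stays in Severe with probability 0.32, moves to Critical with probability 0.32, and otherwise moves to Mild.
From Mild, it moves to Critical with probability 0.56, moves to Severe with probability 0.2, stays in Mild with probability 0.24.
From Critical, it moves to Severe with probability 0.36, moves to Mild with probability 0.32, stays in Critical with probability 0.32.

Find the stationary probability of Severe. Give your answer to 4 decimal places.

Let the stationary distribution be π with π = πP and π_1 + π_2 + π_3 = 1.
π_1 = 0.32·π_1 + 0.2·π_2 + 0.36·π_3
π_2 = 0.36·π_1 + 0.24·π_2 + 0.32·π_3
Solving with the normalization constraint gives π = (0.2989, 0.3074, 0.3938).
So the stationary probability of Severe is 0.2989.

0.2989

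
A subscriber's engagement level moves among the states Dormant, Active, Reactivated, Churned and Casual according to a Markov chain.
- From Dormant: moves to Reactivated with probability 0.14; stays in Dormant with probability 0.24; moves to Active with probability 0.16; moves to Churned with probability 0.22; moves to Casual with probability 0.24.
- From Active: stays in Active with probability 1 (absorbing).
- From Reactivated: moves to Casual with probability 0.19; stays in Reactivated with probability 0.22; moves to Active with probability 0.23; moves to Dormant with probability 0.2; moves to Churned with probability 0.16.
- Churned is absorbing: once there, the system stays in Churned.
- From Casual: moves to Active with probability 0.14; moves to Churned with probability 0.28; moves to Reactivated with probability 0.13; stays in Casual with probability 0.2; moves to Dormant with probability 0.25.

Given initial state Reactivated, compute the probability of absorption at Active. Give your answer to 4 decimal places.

0.4986

Let h(s) be the probability of absorption at Active starting from transient state s. Then h(Active) = 1 and h(Churned) = 0. By first-step analysis:
h(Dormant) = 0.24·h(Dormant) + 0.16·1 + 0.14·h(Reactivated) + 0.22·0 + 0.24·h(Casual)
h(Reactivated) = 0.2·h(Dormant) + 0.23·1 + 0.22·h(Reactivated) + 0.16·0 + 0.19·h(Casual)
h(Casual) = 0.25·h(Dormant) + 0.14·1 + 0.13·h(Reactivated) + 0.28·0 + 0.2·h(Casual)
Solving: h(Dormant) = 0.4252, h(Reactivated) = 0.4986, h(Casual) = 0.3889.
Starting from Reactivated, the probability is 0.4986.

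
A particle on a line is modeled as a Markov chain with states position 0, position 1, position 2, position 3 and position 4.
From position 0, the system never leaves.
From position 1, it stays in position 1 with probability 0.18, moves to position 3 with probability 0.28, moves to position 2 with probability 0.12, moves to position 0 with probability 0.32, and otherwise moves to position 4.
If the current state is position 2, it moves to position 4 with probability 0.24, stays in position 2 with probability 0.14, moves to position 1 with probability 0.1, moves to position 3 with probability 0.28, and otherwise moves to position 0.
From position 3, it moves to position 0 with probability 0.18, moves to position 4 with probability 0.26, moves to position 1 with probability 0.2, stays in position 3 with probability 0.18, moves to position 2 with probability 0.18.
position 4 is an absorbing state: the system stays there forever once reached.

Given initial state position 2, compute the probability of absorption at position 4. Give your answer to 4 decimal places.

Let h(s) be the probability of absorption at position 4 starting from transient state s. Then h(position 4) = 1 and h(position 0) = 0. By first-step analysis:
h(position 1) = 0.32·0 + 0.18·h(position 1) + 0.12·h(position 2) + 0.28·h(position 3) + 0.1·1
h(position 2) = 0.24·0 + 0.1·h(position 1) + 0.14·h(position 2) + 0.28·h(position 3) + 0.24·1
h(position 3) = 0.18·0 + 0.2·h(position 1) + 0.18·h(position 2) + 0.18·h(position 3) + 0.26·1
Solving: h(position 1) = 0.3693, h(position 2) = 0.4896, h(position 3) = 0.5146.
Starting from position 2, the probability is 0.4896.

0.4896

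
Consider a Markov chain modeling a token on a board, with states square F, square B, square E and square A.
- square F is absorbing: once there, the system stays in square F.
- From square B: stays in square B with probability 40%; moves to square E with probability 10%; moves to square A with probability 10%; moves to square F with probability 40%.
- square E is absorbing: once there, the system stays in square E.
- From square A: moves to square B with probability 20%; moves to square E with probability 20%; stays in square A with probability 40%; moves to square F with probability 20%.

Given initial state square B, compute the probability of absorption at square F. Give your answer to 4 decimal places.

0.7647

Let h(s) be the probability of absorption at square F starting from transient state s. Then h(square F) = 1 and h(square E) = 0. By first-step analysis:
h(square B) = 0.4·1 + 0.4·h(square B) + 0.1·0 + 0.1·h(square A)
h(square A) = 0.2·1 + 0.2·h(square B) + 0.2·0 + 0.4·h(square A)
Solving: h(square B) = 0.7647, h(square A) = 0.5882.
Starting from square B, the probability is 0.7647.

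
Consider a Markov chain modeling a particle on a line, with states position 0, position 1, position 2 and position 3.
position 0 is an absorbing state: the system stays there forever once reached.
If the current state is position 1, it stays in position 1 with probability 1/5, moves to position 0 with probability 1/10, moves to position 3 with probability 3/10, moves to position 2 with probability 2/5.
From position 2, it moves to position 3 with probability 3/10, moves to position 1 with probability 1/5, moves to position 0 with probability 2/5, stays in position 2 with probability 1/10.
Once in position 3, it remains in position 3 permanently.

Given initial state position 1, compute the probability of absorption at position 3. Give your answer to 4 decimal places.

0.6094

Let h(s) be the probability of absorption at position 3 starting from transient state s. Then h(position 3) = 1 and h(position 0) = 0. By first-step analysis:
h(position 1) = 0.1·0 + 0.2·h(position 1) + 0.4·h(position 2) + 0.3·1
h(position 2) = 0.4·0 + 0.2·h(position 1) + 0.1·h(position 2) + 0.3·1
Solving: h(position 1) = 0.6094, h(position 2) = 0.4688.
Starting from position 1, the probability is 0.6094.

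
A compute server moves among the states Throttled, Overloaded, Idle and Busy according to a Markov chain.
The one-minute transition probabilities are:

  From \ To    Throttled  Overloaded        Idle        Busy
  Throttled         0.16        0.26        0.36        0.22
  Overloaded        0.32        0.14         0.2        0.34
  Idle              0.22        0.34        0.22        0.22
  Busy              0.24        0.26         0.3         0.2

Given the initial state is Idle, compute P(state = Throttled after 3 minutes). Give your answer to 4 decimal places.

0.2341

Propagate the distribution vector 3 minutes from Idle.
After 0 minutes: (0.0000, 0.0000, 1.0000, 0.0000)
After 1 minute: (0.2200, 0.3400, 0.2200, 0.2200)
After 2 minutes: (0.2452, 0.2368, 0.2616, 0.2564)
After 3 minutes: (0.2341, 0.2525, 0.2701, 0.2433)
P(in Throttled after 3 minutes) = 0.2341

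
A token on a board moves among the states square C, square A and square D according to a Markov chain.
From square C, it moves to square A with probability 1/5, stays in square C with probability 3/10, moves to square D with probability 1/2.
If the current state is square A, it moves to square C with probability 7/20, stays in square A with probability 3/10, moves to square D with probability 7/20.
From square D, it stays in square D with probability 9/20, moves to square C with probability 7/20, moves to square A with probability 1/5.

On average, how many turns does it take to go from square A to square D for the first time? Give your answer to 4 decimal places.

Let t(s) be the expected number of turns to first reach square D from state s, with t(square D) = 0. Conditioning on the first turn:
t(square C) = 1 + 0.3·t(square C) + 0.2·t(square A)
t(square A) = 1 + 0.35·t(square C) + 0.3·t(square A)
Solving: t(square C) = 2.1429, t(square A) = 2.5000.
Expected turns from square A to square D: 2.5000.

2.5000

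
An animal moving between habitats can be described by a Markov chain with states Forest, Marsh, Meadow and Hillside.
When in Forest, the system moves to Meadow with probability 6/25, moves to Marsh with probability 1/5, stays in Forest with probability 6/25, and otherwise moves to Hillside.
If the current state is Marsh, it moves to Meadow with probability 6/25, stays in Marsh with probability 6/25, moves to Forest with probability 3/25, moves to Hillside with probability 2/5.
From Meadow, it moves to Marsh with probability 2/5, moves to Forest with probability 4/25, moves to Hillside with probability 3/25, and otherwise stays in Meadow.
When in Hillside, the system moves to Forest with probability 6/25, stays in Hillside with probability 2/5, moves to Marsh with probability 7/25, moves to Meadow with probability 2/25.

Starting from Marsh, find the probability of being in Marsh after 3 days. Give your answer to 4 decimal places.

0.2765

Propagate the distribution vector 3 days from Marsh.
After 0 days: (0.0000, 1.0000, 0.0000, 0.0000)
After 1 day: (0.1200, 0.2400, 0.2400, 0.4000)
After 2 days: (0.1920, 0.2896, 0.1952, 0.3232)
After 3 days: (0.1896, 0.2765, 0.2039, 0.3300)
P(in Marsh after 3 days) = 0.2765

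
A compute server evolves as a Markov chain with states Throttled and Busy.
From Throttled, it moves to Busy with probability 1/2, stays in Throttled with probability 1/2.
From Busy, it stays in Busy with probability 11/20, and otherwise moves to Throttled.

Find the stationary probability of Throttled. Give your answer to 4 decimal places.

0.4737

Let the stationary distribution be π with π = πP and π_1 + π_2 = 1.
π_1 = 0.5·π_1 + 0.45·π_2
Solving with the normalization constraint gives π = (0.4737, 0.5263).
So the stationary probability of Throttled is 0.4737.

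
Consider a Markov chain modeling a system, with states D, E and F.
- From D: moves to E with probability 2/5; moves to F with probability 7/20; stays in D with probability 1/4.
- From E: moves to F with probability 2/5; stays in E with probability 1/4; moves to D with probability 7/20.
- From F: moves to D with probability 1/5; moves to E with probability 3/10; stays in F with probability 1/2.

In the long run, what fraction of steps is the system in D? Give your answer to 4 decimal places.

Let the stationary distribution be π with π = πP and π_1 + π_2 + π_3 = 1.
π_1 = 0.25·π_1 + 0.35·π_2 + 0.2·π_3
π_2 = 0.4·π_1 + 0.25·π_2 + 0.3·π_3
Solving with the normalization constraint gives π = (0.2595, 0.3104, 0.4300).
So the stationary probability of D is 0.2595.

0.2595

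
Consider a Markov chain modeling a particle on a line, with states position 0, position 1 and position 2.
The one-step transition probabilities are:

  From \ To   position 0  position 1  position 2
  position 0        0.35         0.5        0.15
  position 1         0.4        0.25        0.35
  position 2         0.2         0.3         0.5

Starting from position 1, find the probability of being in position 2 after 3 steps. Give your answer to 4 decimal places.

Propagate the distribution vector 3 steps from position 1.
After 0 steps: (0.0000, 1.0000, 0.0000)
After 1 step: (0.4000, 0.2500, 0.3500)
After 2 steps: (0.3100, 0.3675, 0.3225)
After 3 steps: (0.3200, 0.3436, 0.3364)
P(in position 2 after 3 steps) = 0.3364

0.3364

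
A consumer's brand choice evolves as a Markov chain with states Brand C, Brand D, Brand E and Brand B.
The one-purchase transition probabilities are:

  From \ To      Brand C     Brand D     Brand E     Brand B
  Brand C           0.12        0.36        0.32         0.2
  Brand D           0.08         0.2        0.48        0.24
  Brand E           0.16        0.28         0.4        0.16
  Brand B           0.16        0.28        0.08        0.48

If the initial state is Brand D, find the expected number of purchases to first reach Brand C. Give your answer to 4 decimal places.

Let t(s) be the expected number of purchases to first reach Brand C from state s, with t(Brand C) = 0. Conditioning on the first purchase:
t(Brand D) = 1 + 0.2·t(Brand D) + 0.48·t(Brand E) + 0.24·t(Brand B)
t(Brand E) = 1 + 0.28·t(Brand D) + 0.4·t(Brand E) + 0.16·t(Brand B)
t(Brand B) = 1 + 0.28·t(Brand D) + 0.08·t(Brand E) + 0.48·t(Brand B)
Solving: t(Brand D) = 7.7128, t(Brand E) = 7.1809, t(Brand B) = 7.1809.
Expected purchases from Brand D to Brand C: 7.7128.

7.7128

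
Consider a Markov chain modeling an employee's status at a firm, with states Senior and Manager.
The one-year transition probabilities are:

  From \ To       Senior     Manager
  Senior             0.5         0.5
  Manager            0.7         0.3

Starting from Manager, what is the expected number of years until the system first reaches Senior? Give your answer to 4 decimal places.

Let t(s) be the expected number of years to first reach Senior from state s, with t(Senior) = 0. Conditioning on the first year:
t(Manager) = 1 + 0.3·t(Manager)
Solving: t(Manager) = 1.4286.
Expected years from Manager to Senior: 1.4286.

1.4286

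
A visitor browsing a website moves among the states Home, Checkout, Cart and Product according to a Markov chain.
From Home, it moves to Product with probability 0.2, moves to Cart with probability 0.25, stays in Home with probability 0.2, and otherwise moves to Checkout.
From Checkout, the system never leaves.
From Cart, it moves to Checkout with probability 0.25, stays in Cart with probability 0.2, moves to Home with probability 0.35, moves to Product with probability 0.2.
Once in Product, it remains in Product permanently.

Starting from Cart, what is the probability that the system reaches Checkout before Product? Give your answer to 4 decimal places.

0.5837

Let h(s) be the probability of absorption at Checkout starting from transient state s. Then h(Checkout) = 1 and h(Product) = 0. By first-step analysis:
h(Home) = 0.2·h(Home) + 0.35·1 + 0.25·h(Cart) + 0.2·0
h(Cart) = 0.35·h(Home) + 0.25·1 + 0.2·h(Cart) + 0.2·0
Solving: h(Home) = 0.6199, h(Cart) = 0.5837.
Starting from Cart, the probability is 0.5837.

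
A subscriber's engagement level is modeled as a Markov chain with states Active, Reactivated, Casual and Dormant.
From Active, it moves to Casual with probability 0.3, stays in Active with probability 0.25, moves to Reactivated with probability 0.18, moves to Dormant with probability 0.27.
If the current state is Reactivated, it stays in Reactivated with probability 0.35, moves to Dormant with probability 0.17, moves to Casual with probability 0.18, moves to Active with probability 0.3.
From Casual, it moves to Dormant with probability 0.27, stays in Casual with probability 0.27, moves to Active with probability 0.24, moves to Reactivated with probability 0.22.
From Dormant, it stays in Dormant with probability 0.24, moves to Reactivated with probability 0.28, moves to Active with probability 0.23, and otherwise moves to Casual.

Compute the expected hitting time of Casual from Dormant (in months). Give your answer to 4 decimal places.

4.1059

Let t(s) be the expected number of months to first reach Casual from state s, with t(Casual) = 0. Conditioning on the first month:
t(Active) = 1 + 0.25·t(Active) + 0.18·t(Reactivated) + 0.27·t(Dormant)
t(Reactivated) = 1 + 0.3·t(Active) + 0.35·t(Reactivated) + 0.17·t(Dormant)
t(Dormant) = 1 + 0.23·t(Active) + 0.28·t(Reactivated) + 0.24·t(Dormant)
Solving: t(Active) = 3.8667, t(Reactivated) = 4.3970, t(Dormant) = 4.1059.
Expected months from Dormant to Casual: 4.1059.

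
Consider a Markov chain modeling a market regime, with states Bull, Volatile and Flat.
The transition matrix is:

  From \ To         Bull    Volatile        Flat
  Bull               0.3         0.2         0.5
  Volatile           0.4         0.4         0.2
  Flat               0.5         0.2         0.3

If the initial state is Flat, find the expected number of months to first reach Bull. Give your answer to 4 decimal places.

Let t(s) be the expected number of months to first reach Bull from state s, with t(Bull) = 0. Conditioning on the first month:
t(Volatile) = 1 + 0.4·t(Volatile) + 0.2·t(Flat)
t(Flat) = 1 + 0.2·t(Volatile) + 0.3·t(Flat)
Solving: t(Volatile) = 2.3684, t(Flat) = 2.1053.
Expected months from Flat to Bull: 2.1053.

2.1053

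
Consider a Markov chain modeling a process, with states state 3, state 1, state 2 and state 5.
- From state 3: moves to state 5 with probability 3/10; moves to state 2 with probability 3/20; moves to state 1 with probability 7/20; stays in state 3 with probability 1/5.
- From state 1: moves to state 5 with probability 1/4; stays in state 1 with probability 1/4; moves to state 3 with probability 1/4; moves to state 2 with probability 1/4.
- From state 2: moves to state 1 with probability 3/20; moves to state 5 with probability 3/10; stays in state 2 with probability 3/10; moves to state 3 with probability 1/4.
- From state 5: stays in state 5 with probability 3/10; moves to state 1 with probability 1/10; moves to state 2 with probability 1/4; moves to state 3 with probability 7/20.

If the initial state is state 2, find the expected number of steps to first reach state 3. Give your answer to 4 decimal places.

Let t(s) be the expected number of steps to first reach state 3 from state s, with t(state 3) = 0. Conditioning on the first step:
t(state 1) = 1 + 0.25·t(state 1) + 0.25·t(state 2) + 0.25·t(state 5)
t(state 2) = 1 + 0.15·t(state 1) + 0.3·t(state 2) + 0.3·t(state 5)
t(state 5) = 1 + 0.1·t(state 1) + 0.25·t(state 2) + 0.3·t(state 5)
Solving: t(state 1) = 3.6010, t(state 2) = 3.5810, t(state 5) = 3.2219.
Expected steps from state 2 to state 3: 3.5810.

3.5810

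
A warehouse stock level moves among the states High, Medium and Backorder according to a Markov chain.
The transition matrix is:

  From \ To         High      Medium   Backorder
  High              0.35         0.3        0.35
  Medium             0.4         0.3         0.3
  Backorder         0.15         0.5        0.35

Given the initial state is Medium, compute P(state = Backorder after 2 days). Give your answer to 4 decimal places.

Sum over the intermediate state after 1 day:
P = P(Medium→High)·P(High→Backorder) + P(Medium→Medium)·P(Medium→Backorder) + P(Medium→Backorder)·P(Backorder→Backorder)
  = 0.4×0.35 + 0.3×0.3 + 0.3×0.35
  = 0.1400 + 0.0900 + 0.1050 = 0.3350

0.3350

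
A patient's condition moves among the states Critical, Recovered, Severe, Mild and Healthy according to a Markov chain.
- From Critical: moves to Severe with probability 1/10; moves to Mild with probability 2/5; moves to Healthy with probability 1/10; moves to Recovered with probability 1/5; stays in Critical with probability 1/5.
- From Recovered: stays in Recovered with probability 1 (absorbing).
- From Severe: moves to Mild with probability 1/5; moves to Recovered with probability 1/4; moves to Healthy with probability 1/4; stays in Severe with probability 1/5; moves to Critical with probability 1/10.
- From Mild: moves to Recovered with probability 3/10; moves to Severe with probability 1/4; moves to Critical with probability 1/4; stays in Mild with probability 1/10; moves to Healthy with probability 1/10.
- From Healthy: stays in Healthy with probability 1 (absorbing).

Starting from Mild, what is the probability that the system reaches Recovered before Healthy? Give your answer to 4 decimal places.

Let h(s) be the probability of absorption at Recovered starting from transient state s. Then h(Recovered) = 1 and h(Healthy) = 0. By first-step analysis:
h(Critical) = 0.2·h(Critical) + 0.2·1 + 0.1·h(Severe) + 0.4·h(Mild) + 0.1·0
h(Severe) = 0.1·h(Critical) + 0.25·1 + 0.2·h(Severe) + 0.2·h(Mild) + 0.25·0
h(Mild) = 0.25·h(Critical) + 0.3·1 + 0.25·h(Severe) + 0.1·h(Mild) + 0.1·0
Solving: h(Critical) = 0.6563, h(Severe) = 0.5625, h(Mild) = 0.6719.
Starting from Mild, the probability is 0.6719.

0.6719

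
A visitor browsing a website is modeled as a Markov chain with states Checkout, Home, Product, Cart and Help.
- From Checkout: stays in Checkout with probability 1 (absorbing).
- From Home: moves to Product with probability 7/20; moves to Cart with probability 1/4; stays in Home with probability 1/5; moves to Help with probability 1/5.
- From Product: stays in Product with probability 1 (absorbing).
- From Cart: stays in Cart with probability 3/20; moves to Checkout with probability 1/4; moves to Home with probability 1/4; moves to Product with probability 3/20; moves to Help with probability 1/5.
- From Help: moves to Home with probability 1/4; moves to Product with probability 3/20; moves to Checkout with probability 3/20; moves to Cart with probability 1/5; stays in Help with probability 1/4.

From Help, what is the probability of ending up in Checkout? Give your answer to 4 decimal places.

0.4049

Let h(s) be the probability of absorption at Checkout starting from transient state s. Then h(Checkout) = 1 and h(Product) = 0. By first-step analysis:
h(Home) = 0.2·h(Home) + 0.35·0 + 0.25·h(Cart) + 0.2·h(Help)
h(Cart) = 0.25·1 + 0.25·h(Home) + 0.15·0 + 0.15·h(Cart) + 0.2·h(Help)
h(Help) = 0.15·1 + 0.25·h(Home) + 0.15·0 + 0.2·h(Cart) + 0.25·h(Help)
Solving: h(Home) = 0.2455, h(Cart) = 0.4616, h(Help) = 0.4049.
Starting from Help, the probability is 0.4049.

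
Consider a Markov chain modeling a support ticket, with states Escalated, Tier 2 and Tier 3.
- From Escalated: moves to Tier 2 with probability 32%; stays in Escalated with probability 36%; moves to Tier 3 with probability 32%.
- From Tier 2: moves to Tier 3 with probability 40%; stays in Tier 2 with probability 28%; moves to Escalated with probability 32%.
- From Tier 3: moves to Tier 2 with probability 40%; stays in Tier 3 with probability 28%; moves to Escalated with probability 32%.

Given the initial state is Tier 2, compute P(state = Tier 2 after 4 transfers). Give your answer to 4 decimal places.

0.3334

Propagate the distribution vector 4 transfers from Tier 2.
After 0 transfers: (0.0000, 1.0000, 0.0000)
After 1 transfer: (0.3200, 0.2800, 0.4000)
After 2 transfers: (0.3328, 0.3408, 0.3264)
After 3 transfers: (0.3333, 0.3325, 0.3342)
After 4 transfers: (0.3333, 0.3334, 0.3332)
P(in Tier 2 after 4 transfers) = 0.3334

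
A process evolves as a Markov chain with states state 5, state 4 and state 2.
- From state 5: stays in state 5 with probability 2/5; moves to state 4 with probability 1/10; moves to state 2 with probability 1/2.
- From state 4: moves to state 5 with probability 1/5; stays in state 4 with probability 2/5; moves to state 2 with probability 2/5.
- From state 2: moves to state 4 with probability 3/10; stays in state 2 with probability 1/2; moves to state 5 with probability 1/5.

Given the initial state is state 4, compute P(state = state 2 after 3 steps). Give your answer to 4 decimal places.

0.4700

Propagate the distribution vector 3 steps from state 4.
After 0 steps: (0.0000, 1.0000, 0.0000)
After 1 step: (0.2000, 0.4000, 0.4000)
After 2 steps: (0.2400, 0.3000, 0.4600)
After 3 steps: (0.2480, 0.2820, 0.4700)
P(in state 2 after 3 steps) = 0.4700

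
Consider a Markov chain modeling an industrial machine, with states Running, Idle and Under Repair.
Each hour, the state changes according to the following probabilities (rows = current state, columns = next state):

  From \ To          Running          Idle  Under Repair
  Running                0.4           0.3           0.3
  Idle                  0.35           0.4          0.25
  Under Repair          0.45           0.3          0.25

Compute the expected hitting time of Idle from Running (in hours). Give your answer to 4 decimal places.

3.3333

Let t(s) be the expected number of hours to first reach Idle from state s, with t(Idle) = 0. Conditioning on the first hour:
t(Running) = 1 + 0.4·t(Running) + 0.3·t(Under Repair)
t(Under Repair) = 1 + 0.45·t(Running) + 0.25·t(Under Repair)
Solving: t(Running) = 3.3333, t(Under Repair) = 3.3333.
Expected hours from Running to Idle: 3.3333.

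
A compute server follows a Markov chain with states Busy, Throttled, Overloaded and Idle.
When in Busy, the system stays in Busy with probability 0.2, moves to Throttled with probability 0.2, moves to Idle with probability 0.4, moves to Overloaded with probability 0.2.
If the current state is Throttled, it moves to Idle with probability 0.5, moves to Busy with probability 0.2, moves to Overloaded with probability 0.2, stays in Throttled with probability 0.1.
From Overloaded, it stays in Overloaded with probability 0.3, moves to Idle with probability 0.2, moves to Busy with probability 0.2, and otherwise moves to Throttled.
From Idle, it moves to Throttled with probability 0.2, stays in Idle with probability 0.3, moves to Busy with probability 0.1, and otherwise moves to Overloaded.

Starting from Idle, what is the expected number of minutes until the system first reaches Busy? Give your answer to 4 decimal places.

6.5079

Let t(s) be the expected number of minutes to first reach Busy from state s, with t(Busy) = 0. Conditioning on the first minute:
t(Throttled) = 1 + 0.1·t(Throttled) + 0.2·t(Overloaded) + 0.5·t(Idle)
t(Overloaded) = 1 + 0.3·t(Throttled) + 0.3·t(Overloaded) + 0.2·t(Idle)
t(Idle) = 1 + 0.2·t(Throttled) + 0.4·t(Overloaded) + 0.3·t(Idle)
Solving: t(Throttled) = 6.0317, t(Overloaded) = 5.8730, t(Idle) = 6.5079.
Expected minutes from Idle to Busy: 6.5079.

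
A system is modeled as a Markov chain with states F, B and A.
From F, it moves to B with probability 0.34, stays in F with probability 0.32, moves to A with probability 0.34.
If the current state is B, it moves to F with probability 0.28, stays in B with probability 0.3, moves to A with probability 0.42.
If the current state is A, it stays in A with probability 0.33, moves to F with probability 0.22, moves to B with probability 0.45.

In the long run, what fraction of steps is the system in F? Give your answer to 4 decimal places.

Let the stationary distribution be π with π = πP and π_1 + π_2 + π_3 = 1.
π_1 = 0.32·π_1 + 0.28·π_2 + 0.22·π_3
π_2 = 0.34·π_1 + 0.3·π_2 + 0.45·π_3
Solving with the normalization constraint gives π = (0.2688, 0.3656, 0.3656).
So the stationary probability of F is 0.2688.

0.2688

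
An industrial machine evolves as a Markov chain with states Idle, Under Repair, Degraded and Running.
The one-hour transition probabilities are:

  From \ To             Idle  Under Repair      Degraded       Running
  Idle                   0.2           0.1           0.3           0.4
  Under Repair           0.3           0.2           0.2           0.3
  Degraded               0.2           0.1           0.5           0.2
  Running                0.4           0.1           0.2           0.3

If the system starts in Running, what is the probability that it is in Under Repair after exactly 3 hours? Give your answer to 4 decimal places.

Propagate the distribution vector 3 hours from Running.
After 0 hours: (0.0000, 0.0000, 0.0000, 1.0000)
After 1 hour: (0.4000, 0.1000, 0.2000, 0.3000)
After 2 hours: (0.2700, 0.1100, 0.3000, 0.3200)
After 3 hours: (0.2750, 0.1110, 0.3170, 0.2970)
P(in Under Repair after 3 hours) = 0.1110

0.1110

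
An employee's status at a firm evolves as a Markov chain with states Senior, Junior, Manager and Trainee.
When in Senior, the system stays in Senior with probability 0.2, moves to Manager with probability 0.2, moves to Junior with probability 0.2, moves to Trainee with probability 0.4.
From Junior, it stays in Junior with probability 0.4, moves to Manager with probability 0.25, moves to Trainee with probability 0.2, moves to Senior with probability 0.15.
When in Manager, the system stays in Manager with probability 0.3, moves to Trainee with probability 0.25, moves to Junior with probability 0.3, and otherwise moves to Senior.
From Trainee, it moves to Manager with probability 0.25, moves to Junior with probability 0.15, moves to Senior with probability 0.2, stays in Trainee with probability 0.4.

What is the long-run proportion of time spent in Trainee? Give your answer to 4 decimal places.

0.3094

Let the stationary distribution be π with π = πP and π_1 + π_2 + π_3 + π_4 = 1.
π_1 = 0.2·π_1 + 0.15·π_2 + 0.15·π_3 + 0.2·π_4
π_2 = 0.2·π_1 + 0.4·π_2 + 0.3·π_3 + 0.15·π_4
π_3 = 0.2·π_1 + 0.25·π_2 + 0.3·π_3 + 0.25·π_4
Solving with the normalization constraint gives π = (0.1742, 0.2624, 0.2540, 0.3094).
So the stationary probability of Trainee is 0.3094.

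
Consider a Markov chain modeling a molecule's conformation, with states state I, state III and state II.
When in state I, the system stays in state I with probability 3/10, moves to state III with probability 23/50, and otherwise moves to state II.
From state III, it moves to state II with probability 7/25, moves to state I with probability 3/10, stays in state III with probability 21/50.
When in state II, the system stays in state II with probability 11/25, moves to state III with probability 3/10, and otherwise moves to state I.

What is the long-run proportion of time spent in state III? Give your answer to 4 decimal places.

Let the stationary distribution be π with π = πP and π_1 + π_2 + π_3 = 1.
π_1 = 0.3·π_1 + 0.3·π_2 + 0.26·π_3
π_2 = 0.46·π_1 + 0.42·π_2 + 0.3·π_3
Solving with the normalization constraint gives π = (0.2872, 0.3931, 0.3197).
So the stationary probability of state III is 0.3931.

0.3931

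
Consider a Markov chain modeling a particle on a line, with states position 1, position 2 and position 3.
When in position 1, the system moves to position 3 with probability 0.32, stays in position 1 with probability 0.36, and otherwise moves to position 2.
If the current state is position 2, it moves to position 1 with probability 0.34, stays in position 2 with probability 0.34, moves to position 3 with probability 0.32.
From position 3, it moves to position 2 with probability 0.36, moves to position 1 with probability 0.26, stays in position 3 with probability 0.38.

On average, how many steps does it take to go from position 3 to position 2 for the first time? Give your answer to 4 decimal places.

2.8699

Let t(s) be the expected number of steps to first reach position 2 from state s, with t(position 2) = 0. Conditioning on the first step:
t(position 1) = 1 + 0.36·t(position 1) + 0.32·t(position 3)
t(position 3) = 1 + 0.26·t(position 1) + 0.38·t(position 3)
Solving: t(position 1) = 2.9974, t(position 3) = 2.8699.
Expected steps from position 3 to position 2: 2.8699.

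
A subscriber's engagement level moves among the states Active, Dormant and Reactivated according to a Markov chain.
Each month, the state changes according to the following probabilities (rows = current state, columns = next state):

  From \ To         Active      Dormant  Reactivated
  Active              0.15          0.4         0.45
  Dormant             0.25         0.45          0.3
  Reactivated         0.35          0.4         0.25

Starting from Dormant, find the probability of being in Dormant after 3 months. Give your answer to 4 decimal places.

0.4211

Propagate the distribution vector 3 months from Dormant.
After 0 months: (0.0000, 1.0000, 0.0000)
After 1 month: (0.2500, 0.4500, 0.3000)
After 2 months: (0.2550, 0.4225, 0.3225)
After 3 months: (0.2568, 0.4211, 0.3221)
P(in Dormant after 3 months) = 0.4211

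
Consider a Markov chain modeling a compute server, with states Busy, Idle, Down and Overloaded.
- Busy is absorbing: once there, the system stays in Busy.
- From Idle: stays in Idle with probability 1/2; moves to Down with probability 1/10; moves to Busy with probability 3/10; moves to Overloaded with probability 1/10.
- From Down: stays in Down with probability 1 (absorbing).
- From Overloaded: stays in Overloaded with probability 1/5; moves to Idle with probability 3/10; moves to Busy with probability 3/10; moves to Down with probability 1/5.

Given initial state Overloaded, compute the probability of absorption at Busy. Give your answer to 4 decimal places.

Let h(s) be the probability of absorption at Busy starting from transient state s. Then h(Busy) = 1 and h(Down) = 0. By first-step analysis:
h(Idle) = 0.3·1 + 0.5·h(Idle) + 0.1·0 + 0.1·h(Overloaded)
h(Overloaded) = 0.3·1 + 0.3·h(Idle) + 0.2·0 + 0.2·h(Overloaded)
Solving: h(Idle) = 0.7297, h(Overloaded) = 0.6486.
Starting from Overloaded, the probability is 0.6486.

0.6486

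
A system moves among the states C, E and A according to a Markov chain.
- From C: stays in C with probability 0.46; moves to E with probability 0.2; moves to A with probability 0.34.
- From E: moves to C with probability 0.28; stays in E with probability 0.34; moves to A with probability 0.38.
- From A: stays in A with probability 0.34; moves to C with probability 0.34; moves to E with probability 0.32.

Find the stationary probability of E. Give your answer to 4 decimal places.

Let the stationary distribution be π with π = πP and π_1 + π_2 + π_3 = 1.
π_1 = 0.46·π_1 + 0.28·π_2 + 0.34·π_3
π_2 = 0.2·π_1 + 0.34·π_2 + 0.32·π_3
Solving with the normalization constraint gives π = (0.3672, 0.2816, 0.3513).
So the stationary probability of E is 0.2816.

0.2816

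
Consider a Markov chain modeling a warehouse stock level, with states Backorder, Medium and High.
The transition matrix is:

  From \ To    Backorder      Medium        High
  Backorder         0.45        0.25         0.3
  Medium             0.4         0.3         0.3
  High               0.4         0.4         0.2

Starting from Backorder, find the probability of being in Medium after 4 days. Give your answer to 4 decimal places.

Propagate the distribution vector 4 days from Backorder.
After 0 days: (1.0000, 0.0000, 0.0000)
After 1 day: (0.4500, 0.2500, 0.3000)
After 2 days: (0.4225, 0.3075, 0.2700)
After 3 days: (0.4211, 0.3059, 0.2730)
After 4 days: (0.4211, 0.3062, 0.2727)
P(in Medium after 4 days) = 0.3062

0.3062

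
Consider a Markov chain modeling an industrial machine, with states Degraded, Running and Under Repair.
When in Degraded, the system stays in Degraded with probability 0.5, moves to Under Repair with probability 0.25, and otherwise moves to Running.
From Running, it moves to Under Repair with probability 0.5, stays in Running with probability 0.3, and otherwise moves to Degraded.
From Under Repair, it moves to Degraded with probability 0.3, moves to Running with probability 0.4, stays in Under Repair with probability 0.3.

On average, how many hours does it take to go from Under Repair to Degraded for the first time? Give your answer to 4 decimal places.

Let t(s) be the expected number of hours to first reach Degraded from state s, with t(Degraded) = 0. Conditioning on the first hour:
t(Running) = 1 + 0.3·t(Running) + 0.5·t(Under Repair)
t(Under Repair) = 1 + 0.4·t(Running) + 0.3·t(Under Repair)
Solving: t(Running) = 4.1379, t(Under Repair) = 3.7931.
Expected hours from Under Repair to Degraded: 3.7931.

3.7931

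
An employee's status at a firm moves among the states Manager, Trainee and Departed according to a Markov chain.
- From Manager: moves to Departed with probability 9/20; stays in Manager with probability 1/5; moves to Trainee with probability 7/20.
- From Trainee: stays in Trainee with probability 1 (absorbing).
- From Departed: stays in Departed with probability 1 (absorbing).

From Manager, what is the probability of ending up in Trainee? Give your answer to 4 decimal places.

0.4375

Let h(s) be the probability of absorption at Trainee starting from transient state s. Then h(Trainee) = 1 and h(Departed) = 0. By first-step analysis:
h(Manager) = 0.2·h(Manager) + 0.35·1 + 0.45·0
Solving: h(Manager) = 0.4375.
Starting from Manager, the probability is 0.4375.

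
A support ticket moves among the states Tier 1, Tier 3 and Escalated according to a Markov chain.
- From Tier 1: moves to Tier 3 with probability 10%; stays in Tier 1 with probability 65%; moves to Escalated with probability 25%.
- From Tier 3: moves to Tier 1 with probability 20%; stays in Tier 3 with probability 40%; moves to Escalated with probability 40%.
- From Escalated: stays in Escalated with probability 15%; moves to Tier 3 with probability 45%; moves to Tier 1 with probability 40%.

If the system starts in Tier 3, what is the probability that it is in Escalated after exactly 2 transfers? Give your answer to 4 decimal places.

Sum over the intermediate state after 1 transfer:
P = P(Tier 3→Tier 1)·P(Tier 1→Escalated) + P(Tier 3→Tier 3)·P(Tier 3→Escalated) + P(Tier 3→Escalated)·P(Escalated→Escalated)
  = 0.2×0.25 + 0.4×0.4 + 0.4×0.15
  = 0.0500 + 0.1600 + 0.0600 = 0.2700

0.2700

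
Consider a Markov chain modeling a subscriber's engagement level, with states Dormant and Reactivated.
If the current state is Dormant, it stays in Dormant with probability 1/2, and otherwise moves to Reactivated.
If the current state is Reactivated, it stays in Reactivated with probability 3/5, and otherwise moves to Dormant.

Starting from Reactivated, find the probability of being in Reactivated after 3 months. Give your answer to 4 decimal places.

Propagate the distribution vector 3 months from Reactivated.
After 0 months: (0.0000, 1.0000)
After 1 month: (0.4000, 0.6000)
After 2 months: (0.4400, 0.5600)
After 3 months: (0.4440, 0.5560)
P(in Reactivated after 3 months) = 0.5560

0.5560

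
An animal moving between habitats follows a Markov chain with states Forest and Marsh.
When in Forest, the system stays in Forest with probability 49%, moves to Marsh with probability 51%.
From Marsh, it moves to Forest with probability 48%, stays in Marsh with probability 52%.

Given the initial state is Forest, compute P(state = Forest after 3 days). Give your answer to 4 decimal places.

0.4848

Propagate the distribution vector 3 days from Forest.
After 0 days: (1.0000, 0.0000)
After 1 day: (0.4900, 0.5100)
After 2 days: (0.4849, 0.5151)
After 3 days: (0.4848, 0.5152)
P(in Forest after 3 days) = 0.4848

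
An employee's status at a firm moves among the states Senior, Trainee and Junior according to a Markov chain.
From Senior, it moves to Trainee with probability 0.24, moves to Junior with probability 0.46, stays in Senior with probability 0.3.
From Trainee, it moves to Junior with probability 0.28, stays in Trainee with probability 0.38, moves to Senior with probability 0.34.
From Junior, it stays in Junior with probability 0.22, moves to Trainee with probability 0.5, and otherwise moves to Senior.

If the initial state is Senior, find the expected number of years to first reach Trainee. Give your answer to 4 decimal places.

2.9722

Let t(s) be the expected number of years to first reach Trainee from state s, with t(Trainee) = 0. Conditioning on the first year:
t(Senior) = 1 + 0.3·t(Senior) + 0.46·t(Junior)
t(Junior) = 1 + 0.28·t(Senior) + 0.22·t(Junior)
Solving: t(Senior) = 2.9722, t(Junior) = 2.3490.
Expected years from Senior to Trainee: 2.9722.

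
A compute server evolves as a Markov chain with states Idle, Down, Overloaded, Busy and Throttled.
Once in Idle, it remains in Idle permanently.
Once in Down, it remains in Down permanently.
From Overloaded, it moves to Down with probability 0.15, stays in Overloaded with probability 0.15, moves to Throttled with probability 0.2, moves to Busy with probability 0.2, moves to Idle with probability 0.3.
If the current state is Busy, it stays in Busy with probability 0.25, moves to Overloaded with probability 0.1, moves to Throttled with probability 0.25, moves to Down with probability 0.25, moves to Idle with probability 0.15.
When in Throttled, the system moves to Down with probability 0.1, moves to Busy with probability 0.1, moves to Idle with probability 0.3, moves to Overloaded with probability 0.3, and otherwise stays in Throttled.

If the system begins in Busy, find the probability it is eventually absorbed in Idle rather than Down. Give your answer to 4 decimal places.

Let h(s) be the probability of absorption at Idle starting from transient state s. Then h(Idle) = 1 and h(Down) = 0. By first-step analysis:
h(Overloaded) = 0.3·1 + 0.15·0 + 0.15·h(Overloaded) + 0.2·h(Busy) + 0.2·h(Throttled)
h(Busy) = 0.15·1 + 0.25·0 + 0.1·h(Overloaded) + 0.25·h(Busy) + 0.25·h(Throttled)
h(Throttled) = 0.3·1 + 0.1·0 + 0.3·h(Overloaded) + 0.1·h(Busy) + 0.2·h(Throttled)
Solving: h(Overloaded) = 0.6318, h(Busy) = 0.5094, h(Throttled) = 0.6756.
Starting from Busy, the probability is 0.5094.

0.5094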